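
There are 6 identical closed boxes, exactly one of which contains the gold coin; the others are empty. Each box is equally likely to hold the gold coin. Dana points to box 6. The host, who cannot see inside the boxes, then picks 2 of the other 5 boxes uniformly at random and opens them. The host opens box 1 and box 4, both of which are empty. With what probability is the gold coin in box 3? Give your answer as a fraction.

1/4

Consider each possible location of the gold coin in turn.
If it is in either of boxes 1 and 4 (prior 1/6 each): that box was opened and seen not to hold the prize — ruled out; weight (1/6)·0 = 0 each.
If it is in any of boxes 2, 3, 5, and 6 (prior 1/6 each): the host picks exactly this set with probability 1/10 regardless, and none is the prize; weight (1/6)·(1/10) = 1/60 each.
The weights sum to 1/15.
So P(the gold coin in box 3 | the host opened box 1 and box 4) = (1/60) / (1/15) = 1/4.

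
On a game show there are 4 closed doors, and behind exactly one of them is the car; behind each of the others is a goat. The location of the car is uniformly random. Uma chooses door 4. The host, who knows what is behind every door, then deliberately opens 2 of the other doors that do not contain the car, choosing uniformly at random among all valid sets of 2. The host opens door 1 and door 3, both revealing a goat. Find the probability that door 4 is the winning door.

1/4

Apply Bayes' rule, conditioning on where the car actually is.
If it is behind either of doors 1 and 3 (prior 1/4 each): that door was opened and seen not to hold the prize — ruled out; weight (1/4)·0 = 0 each.
If it is behind door 2 (prior 1/4): the host has no choice, probability 1; weight (1/4)·1 = 1/4.
If it is behind door 4 (prior 1/4): the host has 3 equally likely choices, so probability 1/3; weight (1/4)·(1/3) = 1/12.
The weights sum to 1/3.
So P(the car behind door 4 | the host opened door 1 and door 3) = (1/12) / (1/3) = 1/4.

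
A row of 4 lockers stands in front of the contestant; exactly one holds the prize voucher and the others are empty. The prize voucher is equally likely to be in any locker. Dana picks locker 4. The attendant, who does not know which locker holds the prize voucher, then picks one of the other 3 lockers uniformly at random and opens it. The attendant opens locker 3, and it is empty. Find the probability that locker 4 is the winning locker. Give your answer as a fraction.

Condition on the true location of the prize voucher.
If it is in any of lockers 1, 2, and 4 (prior 1/4 each): the attendant picks locker 3 with probability 1/3 regardless, and it is not the prize; weight (1/4)·(1/3) = 1/12 each.
If it is in locker 3 (prior 1/4): the attendant opened locker 3, so this case is ruled out; weight (1/4)·0 = 0.
The weights sum to 1/4.
So P(the prize voucher in locker 4 | the attendant opened locker 3) = (1/12) / (1/4) = 1/3.

1/3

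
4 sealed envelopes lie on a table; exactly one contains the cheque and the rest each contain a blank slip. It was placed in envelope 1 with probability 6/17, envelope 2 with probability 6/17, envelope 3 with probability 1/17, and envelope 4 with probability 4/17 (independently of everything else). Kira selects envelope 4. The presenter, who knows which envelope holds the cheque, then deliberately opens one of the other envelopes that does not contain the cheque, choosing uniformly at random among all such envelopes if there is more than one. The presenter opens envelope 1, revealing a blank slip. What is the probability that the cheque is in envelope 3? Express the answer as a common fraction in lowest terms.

3/29

Apply Bayes' rule, conditioning on where the cheque actually is.
If it is in envelope 1 (prior 6/17): the presenter opened envelope 1, so this case is ruled out; weight (6/17)·0 = 0.
If it is in envelope 2 (prior 6/17): the presenter has 2 equally likely choices, so probability 1/2; weight (6/17)·(1/2) = 3/17.
If it is in envelope 3 (prior 1/17): the presenter has 2 equally likely choices, so probability 1/2; weight (1/17)·(1/2) = 1/34.
If it is in envelope 4 (prior 4/17): the presenter has 3 equally likely choices, so probability 1/3; weight (4/17)·(1/3) = 4/51.
The weights sum to 29/102.
So P(the cheque in envelope 3 | the presenter opened envelope 1) = (1/34) / (29/102) = 3/29.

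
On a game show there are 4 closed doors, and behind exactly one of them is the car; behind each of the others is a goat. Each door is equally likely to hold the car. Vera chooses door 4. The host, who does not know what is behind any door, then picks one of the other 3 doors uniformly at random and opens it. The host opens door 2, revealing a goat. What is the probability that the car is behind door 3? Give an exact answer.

1/3

Consider each possible location of the car in turn.
If it is behind any of doors 1, 3, and 4 (prior 1/4 each): the host picks door 2 with probability 1/3 regardless, and it is not the prize; weight (1/4)·(1/3) = 1/12 each.
If it is behind door 2 (prior 1/4): the host opened door 2, so this case is ruled out; weight (1/4)·0 = 0.
The weights sum to 1/4.
So P(the car behind door 3 | the host opened door 2) = (1/12) / (1/4) = 1/3.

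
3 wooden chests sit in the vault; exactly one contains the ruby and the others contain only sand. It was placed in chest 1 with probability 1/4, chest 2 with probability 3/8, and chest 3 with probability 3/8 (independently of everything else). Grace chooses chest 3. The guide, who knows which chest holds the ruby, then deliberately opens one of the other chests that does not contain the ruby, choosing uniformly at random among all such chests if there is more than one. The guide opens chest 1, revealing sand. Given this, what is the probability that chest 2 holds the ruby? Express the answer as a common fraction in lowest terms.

Condition on the true location of the ruby.
If it is in chest 1 (prior 1/4): the guide opened chest 1, so this case is ruled out; weight (1/4)·0 = 0.
If it is in chest 2 (prior 3/8): the guide has no choice, probability 1; weight (3/8)·1 = 3/8.
If it is in chest 3 (prior 3/8): the guide has 2 equally likely choices, so probability 1/2; weight (3/8)·(1/2) = 3/16.
The weights sum to 9/16.
So P(the ruby in chest 2 | the guide opened chest 1) = (3/8) / (9/16) = 2/3.

2/3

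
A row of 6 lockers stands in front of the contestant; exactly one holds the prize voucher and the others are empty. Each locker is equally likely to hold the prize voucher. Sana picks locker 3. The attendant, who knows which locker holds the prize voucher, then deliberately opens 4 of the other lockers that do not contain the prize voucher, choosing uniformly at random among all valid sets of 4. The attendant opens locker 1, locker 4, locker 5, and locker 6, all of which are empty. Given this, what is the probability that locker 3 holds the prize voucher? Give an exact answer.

1/6

Condition on the true location of the prize voucher.
If it is in any of lockers 1, 4, 5, and 6 (prior 1/6 each): that locker was opened and seen not to hold the prize — ruled out; weight (1/6)·0 = 0 each.
If it is in locker 2 (prior 1/6): the attendant has no choice, probability 1; weight (1/6)·1 = 1/6.
If it is in locker 3 (prior 1/6): the attendant has 5 equally likely choices, so probability 1/5; weight (1/6)·(1/5) = 1/30.
The weights sum to 1/5.
So P(the prize voucher in locker 3 | the attendant opened locker 1, locker 4, locker 5, and locker 6) = (1/30) / (1/5) = 1/6.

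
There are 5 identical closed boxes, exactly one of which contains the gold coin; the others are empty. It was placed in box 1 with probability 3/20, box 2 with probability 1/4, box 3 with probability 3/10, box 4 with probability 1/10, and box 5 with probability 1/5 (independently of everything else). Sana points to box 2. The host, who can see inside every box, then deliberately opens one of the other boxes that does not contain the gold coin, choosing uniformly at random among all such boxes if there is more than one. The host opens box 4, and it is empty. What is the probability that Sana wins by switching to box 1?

12/67

Apply Bayes' rule, conditioning on where the gold coin actually is.
If it is in box 1 (prior 3/20): the host has 3 equally likely choices, so probability 1/3; weight (3/20)·(1/3) = 1/20.
If it is in box 2 (prior 1/4): the host has 4 equally likely choices, so probability 1/4; weight (1/4)·(1/4) = 1/16.
If it is in box 3 (prior 3/10): the host has 3 equally likely choices, so probability 1/3; weight (3/10)·(1/3) = 1/10.
If it is in box 4 (prior 1/10): the host opened box 4, so this case is ruled out; weight (1/10)·0 = 0.
If it is in box 5 (prior 1/5): the host has 3 equally likely choices, so probability 1/3; weight (1/5)·(1/3) = 1/15.
The weights sum to 67/240.
So P(the gold coin in box 1 | the host opened box 4) = (1/20) / (67/240) = 12/67.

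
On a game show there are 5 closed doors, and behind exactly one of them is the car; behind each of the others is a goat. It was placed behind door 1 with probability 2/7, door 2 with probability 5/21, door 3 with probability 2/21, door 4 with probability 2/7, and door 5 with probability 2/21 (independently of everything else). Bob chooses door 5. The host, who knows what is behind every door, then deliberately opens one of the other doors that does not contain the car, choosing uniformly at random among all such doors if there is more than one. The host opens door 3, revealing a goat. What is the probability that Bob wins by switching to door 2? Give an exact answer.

Consider each possible location of the car in turn.
If it is behind either of doors 1 and 4 (prior 2/7 each): the host has 3 equally likely choices, so probability 1/3; weight (2/7)·(1/3) = 2/21 each.
If it is behind door 2 (prior 5/21): the host has 3 equally likely choices, so probability 1/3; weight (5/21)·(1/3) = 5/63.
If it is behind door 3 (prior 2/21): the host opened door 3, so this case is ruled out; weight (2/21)·0 = 0.
If it is behind door 5 (prior 2/21): the host has 4 equally likely choices, so probability 1/4; weight (2/21)·(1/4) = 1/42.
The weights sum to 37/126.
So P(the car behind door 2 | the host opened door 3) = (5/63) / (37/126) = 10/37.

10/37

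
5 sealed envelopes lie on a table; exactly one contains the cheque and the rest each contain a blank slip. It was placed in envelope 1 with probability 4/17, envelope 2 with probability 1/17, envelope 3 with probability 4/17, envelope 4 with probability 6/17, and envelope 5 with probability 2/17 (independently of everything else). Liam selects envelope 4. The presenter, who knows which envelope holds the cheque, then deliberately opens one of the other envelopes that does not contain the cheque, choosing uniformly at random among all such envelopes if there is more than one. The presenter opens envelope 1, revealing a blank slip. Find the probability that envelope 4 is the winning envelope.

Apply Bayes' rule, conditioning on where the cheque actually is.
If it is in envelope 1 (prior 4/17): the presenter opened envelope 1, so this case is ruled out; weight (4/17)·0 = 0.
If it is in envelope 2 (prior 1/17): the presenter has 3 equally likely choices, so probability 1/3; weight (1/17)·(1/3) = 1/51.
If it is in envelope 3 (prior 4/17): the presenter has 3 equally likely choices, so probability 1/3; weight (4/17)·(1/3) = 4/51.
If it is in envelope 4 (prior 6/17): the presenter has 4 equally likely choices, so probability 1/4; weight (6/17)·(1/4) = 3/34.
If it is in envelope 5 (prior 2/17): the presenter has 3 equally likely choices, so probability 1/3; weight (2/17)·(1/3) = 2/51.
The weights sum to 23/102.
So P(the cheque in envelope 4 | the presenter opened envelope 1) = (3/34) / (23/102) = 9/23.

9/23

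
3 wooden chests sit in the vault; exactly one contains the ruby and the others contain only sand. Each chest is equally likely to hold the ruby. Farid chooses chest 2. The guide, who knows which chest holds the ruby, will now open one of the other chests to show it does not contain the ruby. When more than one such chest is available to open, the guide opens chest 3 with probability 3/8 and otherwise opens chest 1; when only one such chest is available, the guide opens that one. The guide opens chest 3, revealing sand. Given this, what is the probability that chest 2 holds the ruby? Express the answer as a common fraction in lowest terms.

Apply Bayes' rule, conditioning on where the ruby actually is.
If it is in chest 1 (prior 1/3): only chest 3 is available, probability 1; weight (1/3)·1 = 1/3.
If it is in chest 2 (prior 1/3): chest 3 is available, opened with probability 3/8; weight (1/3)·(3/8) = 1/8.
If it is in chest 3 (prior 1/3): the guide opened chest 3, so this case is ruled out; weight (1/3)·0 = 0.
The weights sum to 11/24.
So P(the ruby in chest 2 | the guide opened chest 3) = (1/8) / (11/24) = 3/11.

3/11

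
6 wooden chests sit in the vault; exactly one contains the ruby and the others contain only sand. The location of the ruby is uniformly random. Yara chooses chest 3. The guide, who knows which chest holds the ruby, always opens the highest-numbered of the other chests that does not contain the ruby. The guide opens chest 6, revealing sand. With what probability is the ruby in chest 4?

Condition on the true location of the ruby.
If it is in any of chests 1, 2, 3, 4, and 5 (prior 1/6 each): chest 6 is the highest-numbered option available, probability 1; weight (1/6)·1 = 1/6 each.
If it is in chest 6 (prior 1/6): the guide opened chest 6, so this case is ruled out; weight (1/6)·0 = 0.
The weights sum to 5/6.
So P(the ruby in chest 4 | the guide opened chest 6) = (1/6) / (5/6) = 1/5.

1/5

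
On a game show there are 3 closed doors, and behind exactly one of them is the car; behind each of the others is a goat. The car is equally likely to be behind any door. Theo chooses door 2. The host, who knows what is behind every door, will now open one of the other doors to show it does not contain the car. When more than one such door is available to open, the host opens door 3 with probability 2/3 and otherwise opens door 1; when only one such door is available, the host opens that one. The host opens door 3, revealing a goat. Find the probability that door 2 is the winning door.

Condition on the true location of the car.
If it is behind door 1 (prior 1/3): only door 3 is available, probability 1; weight (1/3)·1 = 1/3.
If it is behind door 2 (prior 1/3): door 3 is available, opened with probability 2/3; weight (1/3)·(2/3) = 2/9.
If it is behind door 3 (prior 1/3): the host opened door 3, so this case is ruled out; weight (1/3)·0 = 0.
The weights sum to 5/9.
So P(the car behind door 2 | the host opened door 3) = (2/9) / (5/9) = 2/5.

2/5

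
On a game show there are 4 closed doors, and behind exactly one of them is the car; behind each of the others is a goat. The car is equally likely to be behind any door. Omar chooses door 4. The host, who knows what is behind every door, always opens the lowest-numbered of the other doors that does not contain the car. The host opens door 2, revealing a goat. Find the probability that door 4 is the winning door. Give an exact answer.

Condition on the true location of the car.
If it is behind door 1 (prior 1/4): door 2 is the lowest-numbered option available, probability 1; weight (1/4)·1 = 1/4.
If it is behind door 2 (prior 1/4): the host opened door 2, so this case is ruled out; weight (1/4)·0 = 0.
If it is behind either of doors 3 and 4 (prior 1/4 each): the host would have opened door 1 instead, probability 0; weight (1/4)·0 = 0 each.
The weights sum to 1/4.
So P(the car behind door 4 | the host opened door 2) = 0 / (1/4) = 0.

0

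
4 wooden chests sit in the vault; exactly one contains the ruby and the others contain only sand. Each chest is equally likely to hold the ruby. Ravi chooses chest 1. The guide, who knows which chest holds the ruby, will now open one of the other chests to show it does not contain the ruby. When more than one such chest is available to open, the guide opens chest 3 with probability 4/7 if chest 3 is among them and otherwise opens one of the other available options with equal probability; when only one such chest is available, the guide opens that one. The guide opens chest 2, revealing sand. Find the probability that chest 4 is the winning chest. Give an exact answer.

3/8

Condition on the true location of the ruby.
If it is in chest 1 (prior 1/4): chest 3 is available but not opened; chest 2 gets probability (1 − 4/7)/2 = 3/14; weight (1/4)·(3/14) = 3/56.
If it is in chest 2 (prior 1/4): the guide opened chest 2, so this case is ruled out; weight (1/4)·0 = 0.
If it is in chest 3 (prior 1/4): chest 3 holds the prize so is unavailable; the guide chooses uniformly among the 2 others, probability 1/2; weight (1/4)·(1/2) = 1/8.
If it is in chest 4 (prior 1/4): chest 3 is available but not opened, probability 3/7; weight (1/4)·(3/7) = 3/28.
The weights sum to 2/7.
So P(the ruby in chest 4 | the guide opened chest 2) = (3/28) / (2/7) = 3/8.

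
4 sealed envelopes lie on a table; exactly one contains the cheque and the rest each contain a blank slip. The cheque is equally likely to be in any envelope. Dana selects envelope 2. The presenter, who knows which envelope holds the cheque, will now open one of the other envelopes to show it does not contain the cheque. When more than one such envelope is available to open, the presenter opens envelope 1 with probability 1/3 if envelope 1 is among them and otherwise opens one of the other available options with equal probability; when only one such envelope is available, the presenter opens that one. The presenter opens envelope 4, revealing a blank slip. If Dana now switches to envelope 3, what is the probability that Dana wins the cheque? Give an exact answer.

Apply Bayes' rule, conditioning on where the cheque actually is.
If it is in envelope 1 (prior 1/4): envelope 1 holds the prize so is unavailable; the presenter chooses uniformly among the 2 others, probability 1/2; weight (1/4)·(1/2) = 1/8.
If it is in envelope 2 (prior 1/4): envelope 1 is available but not opened; envelope 4 gets probability (1 − 1/3)/2 = 1/3; weight (1/4)·(1/3) = 1/12.
If it is in envelope 3 (prior 1/4): envelope 1 is available but not opened, probability 2/3; weight (1/4)·(2/3) = 1/6.
If it is in envelope 4 (prior 1/4): the presenter opened envelope 4, so this case is ruled out; weight (1/4)·0 = 0.
The weights sum to 3/8.
So P(the cheque in envelope 3 | the presenter opened envelope 4) = (1/6) / (3/8) = 4/9.

4/9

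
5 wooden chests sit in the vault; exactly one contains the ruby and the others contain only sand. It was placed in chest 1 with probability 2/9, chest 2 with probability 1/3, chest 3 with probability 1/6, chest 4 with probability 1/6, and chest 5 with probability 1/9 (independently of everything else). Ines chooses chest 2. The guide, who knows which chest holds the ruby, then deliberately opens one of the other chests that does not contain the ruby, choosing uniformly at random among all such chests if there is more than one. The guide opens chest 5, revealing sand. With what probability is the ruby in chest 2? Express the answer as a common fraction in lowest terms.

Apply Bayes' rule, conditioning on where the ruby actually is.
If it is in chest 1 (prior 2/9): the guide has 3 equally likely choices, so probability 1/3; weight (2/9)·(1/3) = 2/27.
If it is in chest 2 (prior 1/3): the guide has 4 equally likely choices, so probability 1/4; weight (1/3)·(1/4) = 1/12.
If it is in either of chests 3 and 4 (prior 1/6 each): the guide has 3 equally likely choices, so probability 1/3; weight (1/6)·(1/3) = 1/18 each.
If it is in chest 5 (prior 1/9): the guide opened chest 5, so this case is ruled out; weight (1/9)·0 = 0.
The weights sum to 29/108.
So P(the ruby in chest 2 | the guide opened chest 5) = (1/12) / (29/108) = 9/29.

9/29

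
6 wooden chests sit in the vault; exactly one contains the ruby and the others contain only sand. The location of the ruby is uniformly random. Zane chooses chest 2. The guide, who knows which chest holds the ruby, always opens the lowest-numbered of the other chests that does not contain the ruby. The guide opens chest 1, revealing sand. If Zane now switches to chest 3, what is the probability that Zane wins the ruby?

Apply Bayes' rule, conditioning on where the ruby actually is.
If it is in chest 1 (prior 1/6): the guide opened chest 1, so this case is ruled out; weight (1/6)·0 = 0.
If it is in any of chests 2, 3, 4, 5, and 6 (prior 1/6 each): chest 1 is the lowest-numbered option available, probability 1; weight (1/6)·1 = 1/6 each.
The weights sum to 5/6.
So P(the ruby in chest 3 | the guide opened chest 1) = (1/6) / (5/6) = 1/5.

1/5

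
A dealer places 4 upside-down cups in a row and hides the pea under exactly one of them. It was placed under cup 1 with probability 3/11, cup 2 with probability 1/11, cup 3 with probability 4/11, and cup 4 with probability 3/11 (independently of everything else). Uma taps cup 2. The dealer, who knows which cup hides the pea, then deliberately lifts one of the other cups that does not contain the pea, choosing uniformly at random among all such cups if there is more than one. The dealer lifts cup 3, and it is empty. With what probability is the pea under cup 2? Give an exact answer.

1/10

Apply Bayes' rule, conditioning on where the pea actually is.
If it is under either of cups 1 and 4 (prior 3/11 each): the dealer has 2 equally likely choices, so probability 1/2; weight (3/11)·(1/2) = 3/22 each.
If it is under cup 2 (prior 1/11): the dealer has 3 equally likely choices, so probability 1/3; weight (1/11)·(1/3) = 1/33.
If it is under cup 3 (prior 4/11): the dealer opened cup 3, so this case is ruled out; weight (4/11)·0 = 0.
The weights sum to 10/33.
So P(the pea under cup 2 | the dealer opened cup 3) = (1/33) / (10/33) = 1/10.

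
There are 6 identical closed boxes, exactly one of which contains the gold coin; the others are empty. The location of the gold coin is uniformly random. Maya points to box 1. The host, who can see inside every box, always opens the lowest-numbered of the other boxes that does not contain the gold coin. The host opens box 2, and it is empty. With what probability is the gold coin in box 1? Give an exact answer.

Apply Bayes' rule, conditioning on where the gold coin actually is.
If it is in any of boxes 1, 3, 4, 5, and 6 (prior 1/6 each): box 2 is the lowest-numbered option available, probability 1; weight (1/6)·1 = 1/6 each.
If it is in box 2 (prior 1/6): the host opened box 2, so this case is ruled out; weight (1/6)·0 = 0.
The weights sum to 5/6.
So P(the gold coin in box 1 | the host opened box 2) = (1/6) / (5/6) = 1/5.

1/5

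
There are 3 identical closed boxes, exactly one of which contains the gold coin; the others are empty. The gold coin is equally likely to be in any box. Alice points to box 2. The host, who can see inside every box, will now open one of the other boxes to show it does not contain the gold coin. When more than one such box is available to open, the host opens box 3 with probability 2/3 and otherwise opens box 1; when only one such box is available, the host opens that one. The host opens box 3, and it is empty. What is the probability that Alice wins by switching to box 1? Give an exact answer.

3/5

Condition on the true location of the gold coin.
If it is in box 1 (prior 1/3): only box 3 is available, probability 1; weight (1/3)·1 = 1/3.
If it is in box 2 (prior 1/3): box 3 is available, opened with probability 2/3; weight (1/3)·(2/3) = 2/9.
If it is in box 3 (prior 1/3): the host opened box 3, so this case is ruled out; weight (1/3)·0 = 0.
The weights sum to 5/9.
So P(the gold coin in box 1 | the host opened box 3) = (1/3) / (5/9) = 3/5.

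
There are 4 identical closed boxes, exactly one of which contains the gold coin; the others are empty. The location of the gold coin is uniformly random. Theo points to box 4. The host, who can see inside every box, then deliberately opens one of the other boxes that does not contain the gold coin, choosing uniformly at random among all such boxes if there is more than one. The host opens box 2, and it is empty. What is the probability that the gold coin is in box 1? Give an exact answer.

3/8

Apply Bayes' rule, conditioning on where the gold coin actually is.
If it is in either of boxes 1 and 3 (prior 1/4 each): the host has 2 equally likely choices, so probability 1/2; weight (1/4)·(1/2) = 1/8 each.
If it is in box 2 (prior 1/4): the host opened box 2, so this case is ruled out; weight (1/4)·0 = 0.
If it is in box 4 (prior 1/4): the host has 3 equally likely choices, so probability 1/3; weight (1/4)·(1/3) = 1/12.
The weights sum to 1/3.
So P(the gold coin in box 1 | the host opened box 2) = (1/8) / (1/3) = 3/8.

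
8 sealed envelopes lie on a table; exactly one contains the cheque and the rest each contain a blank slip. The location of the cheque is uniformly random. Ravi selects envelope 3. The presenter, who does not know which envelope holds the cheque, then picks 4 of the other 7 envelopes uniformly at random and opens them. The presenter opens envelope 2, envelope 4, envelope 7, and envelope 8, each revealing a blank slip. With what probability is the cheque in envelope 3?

1/4

Apply Bayes' rule, conditioning on where the cheque actually is.
If it is in any of envelopes 1, 3, 5, and 6 (prior 1/8 each): the presenter picks exactly this set with probability 1/35 regardless, and none is the prize; weight (1/8)·(1/35) = 1/280 each.
If it is in any of envelopes 2, 4, 7, and 8 (prior 1/8 each): that envelope was opened and seen not to hold the prize — ruled out; weight (1/8)·0 = 0 each.
The weights sum to 1/70.
So P(the cheque in envelope 3 | the presenter opened envelope 2, envelope 4, envelope 7, and envelope 8) = (1/280) / (1/70) = 1/4.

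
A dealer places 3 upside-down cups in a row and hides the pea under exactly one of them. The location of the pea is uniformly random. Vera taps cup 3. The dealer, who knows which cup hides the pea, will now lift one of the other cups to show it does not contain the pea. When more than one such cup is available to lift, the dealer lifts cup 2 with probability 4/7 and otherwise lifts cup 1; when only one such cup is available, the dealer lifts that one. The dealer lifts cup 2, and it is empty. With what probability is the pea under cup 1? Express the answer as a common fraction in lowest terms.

Apply Bayes' rule, conditioning on where the pea actually is.
If it is under cup 1 (prior 1/3): only cup 2 is available, probability 1; weight (1/3)·1 = 1/3.
If it is under cup 2 (prior 1/3): the dealer opened cup 2, so this case is ruled out; weight (1/3)·0 = 0.
If it is under cup 3 (prior 1/3): cup 2 is available, opened with probability 4/7; weight (1/3)·(4/7) = 4/21.
The weights sum to 11/21.
So P(the pea under cup 1 | the dealer opened cup 2) = (1/3) / (11/21) = 7/11.

7/11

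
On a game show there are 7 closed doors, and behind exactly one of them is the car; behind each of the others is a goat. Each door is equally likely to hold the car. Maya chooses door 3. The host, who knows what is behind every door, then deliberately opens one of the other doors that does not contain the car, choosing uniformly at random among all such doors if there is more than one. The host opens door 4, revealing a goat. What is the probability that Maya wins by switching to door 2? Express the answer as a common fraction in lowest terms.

Apply Bayes' rule, conditioning on where the car actually is.
If it is behind any of doors 1, 2, 5, 6, and 7 (prior 1/7 each): the host has 5 equally likely choices, so probability 1/5; weight (1/7)·(1/5) = 1/35 each.
If it is behind door 3 (prior 1/7): the host has 6 equally likely choices, so probability 1/6; weight (1/7)·(1/6) = 1/42.
If it is behind door 4 (prior 1/7): the host opened door 4, so this case is ruled out; weight (1/7)·0 = 0.
The weights sum to 1/6.
So P(the car behind door 2 | the host opened door 4) = (1/35) / (1/6) = 6/35.

6/35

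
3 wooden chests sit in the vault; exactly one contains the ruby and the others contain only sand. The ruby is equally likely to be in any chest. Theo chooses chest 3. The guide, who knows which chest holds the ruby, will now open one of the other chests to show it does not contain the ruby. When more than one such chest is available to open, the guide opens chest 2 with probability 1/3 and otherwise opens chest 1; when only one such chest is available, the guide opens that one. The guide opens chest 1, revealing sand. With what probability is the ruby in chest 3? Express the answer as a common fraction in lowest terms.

2/5

Consider each possible location of the ruby in turn.
If it is in chest 1 (prior 1/3): the guide opened chest 1, so this case is ruled out; weight (1/3)·0 = 0.
If it is in chest 2 (prior 1/3): only chest 1 is available, probability 1; weight (1/3)·1 = 1/3.
If it is in chest 3 (prior 1/3): chest 2 is available but not opened, probability 2/3; weight (1/3)·(2/3) = 2/9.
The weights sum to 5/9.
So P(the ruby in chest 3 | the guide opened chest 1) = (2/9) / (5/9) = 2/5.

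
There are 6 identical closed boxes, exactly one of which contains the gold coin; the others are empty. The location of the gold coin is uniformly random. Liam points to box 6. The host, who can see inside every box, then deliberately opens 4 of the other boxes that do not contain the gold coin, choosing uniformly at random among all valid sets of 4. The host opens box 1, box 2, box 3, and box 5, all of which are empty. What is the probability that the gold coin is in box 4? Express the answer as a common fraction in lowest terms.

5/6

Apply Bayes' rule, conditioning on where the gold coin actually is.
If it is in any of boxes 1, 2, 3, and 5 (prior 1/6 each): that box was opened and seen not to hold the prize — ruled out; weight (1/6)·0 = 0 each.
If it is in box 4 (prior 1/6): the host has no choice, probability 1; weight (1/6)·1 = 1/6.
If it is in box 6 (prior 1/6): the host has 5 equally likely choices, so probability 1/5; weight (1/6)·(1/5) = 1/30.
The weights sum to 1/5.
So P(the gold coin in box 4 | the host opened box 1, box 2, box 3, and box 5) = (1/6) / (1/5) = 5/6.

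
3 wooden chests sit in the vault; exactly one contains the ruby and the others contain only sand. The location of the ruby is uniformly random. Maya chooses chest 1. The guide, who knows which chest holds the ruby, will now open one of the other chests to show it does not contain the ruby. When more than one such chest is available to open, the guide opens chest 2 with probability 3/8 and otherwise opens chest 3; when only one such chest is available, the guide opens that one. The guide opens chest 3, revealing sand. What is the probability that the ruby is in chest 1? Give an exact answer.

Apply Bayes' rule, conditioning on where the ruby actually is.
If it is in chest 1 (prior 1/3): chest 2 is available but not opened, probability 5/8; weight (1/3)·(5/8) = 5/24.
If it is in chest 2 (prior 1/3): only chest 3 is available, probability 1; weight (1/3)·1 = 1/3.
If it is in chest 3 (prior 1/3): the guide opened chest 3, so this case is ruled out; weight (1/3)·0 = 0.
The weights sum to 13/24.
So P(the ruby in chest 1 | the guide opened chest 3) = (5/24) / (13/24) = 5/13.

5/13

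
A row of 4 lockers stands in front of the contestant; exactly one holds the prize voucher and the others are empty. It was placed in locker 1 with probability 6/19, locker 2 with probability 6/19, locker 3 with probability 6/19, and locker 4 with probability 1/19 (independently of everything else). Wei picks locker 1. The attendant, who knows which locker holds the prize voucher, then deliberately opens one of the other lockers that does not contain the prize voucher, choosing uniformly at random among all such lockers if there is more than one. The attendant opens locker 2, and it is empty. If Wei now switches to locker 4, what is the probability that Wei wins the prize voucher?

Condition on the true location of the prize voucher.
If it is in locker 1 (prior 6/19): the attendant has 3 equally likely choices, so probability 1/3; weight (6/19)·(1/3) = 2/19.
If it is in locker 2 (prior 6/19): the attendant opened locker 2, so this case is ruled out; weight (6/19)·0 = 0.
If it is in locker 3 (prior 6/19): the attendant has 2 equally likely choices, so probability 1/2; weight (6/19)·(1/2) = 3/19.
If it is in locker 4 (prior 1/19): the attendant has 2 equally likely choices, so probability 1/2; weight (1/19)·(1/2) = 1/38.
The weights sum to 11/38.
So P(the prize voucher in locker 4 | the attendant opened locker 2) = (1/38) / (11/38) = 1/11.

1/11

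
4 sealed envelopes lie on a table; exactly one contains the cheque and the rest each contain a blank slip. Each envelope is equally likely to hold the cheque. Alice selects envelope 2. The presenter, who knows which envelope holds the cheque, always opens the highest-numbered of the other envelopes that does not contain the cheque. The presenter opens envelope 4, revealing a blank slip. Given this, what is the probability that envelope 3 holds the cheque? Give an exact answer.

1/3

Apply Bayes' rule, conditioning on where the cheque actually is.
If it is in any of envelopes 1, 2, and 3 (prior 1/4 each): envelope 4 is the highest-numbered option available, probability 1; weight (1/4)·1 = 1/4 each.
If it is in envelope 4 (prior 1/4): the presenter opened envelope 4, so this case is ruled out; weight (1/4)·0 = 0.
The weights sum to 3/4.
So P(the cheque in envelope 3 | the presenter opened envelope 4) = (1/4) / (3/4) = 1/3.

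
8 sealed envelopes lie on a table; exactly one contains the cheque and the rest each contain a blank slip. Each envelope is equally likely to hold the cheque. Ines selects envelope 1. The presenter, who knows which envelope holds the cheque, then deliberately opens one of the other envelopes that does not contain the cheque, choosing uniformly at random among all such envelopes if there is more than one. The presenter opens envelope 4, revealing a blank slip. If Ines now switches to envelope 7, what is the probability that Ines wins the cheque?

Consider each possible location of the cheque in turn.
If it is in envelope 1 (prior 1/8): the presenter has 7 equally likely choices, so probability 1/7; weight (1/8)·(1/7) = 1/56.
If it is in any of envelopes 2, 3, 5, 6, 7, and 8 (prior 1/8 each): the presenter has 6 equally likely choices, so probability 1/6; weight (1/8)·(1/6) = 1/48 each.
If it is in envelope 4 (prior 1/8): the presenter opened envelope 4, so this case is ruled out; weight (1/8)·0 = 0.
The weights sum to 1/7.
So P(the cheque in envelope 7 | the presenter opened envelope 4) = (1/48) / (1/7) = 7/48.

7/48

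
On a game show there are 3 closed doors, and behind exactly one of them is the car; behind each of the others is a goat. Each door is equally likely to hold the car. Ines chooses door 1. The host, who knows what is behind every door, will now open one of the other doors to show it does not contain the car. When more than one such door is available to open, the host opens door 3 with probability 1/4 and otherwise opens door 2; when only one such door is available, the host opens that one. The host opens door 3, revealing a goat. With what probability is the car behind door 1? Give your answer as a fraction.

1/5

Consider each possible location of the car in turn.
If it is behind door 1 (prior 1/3): door 3 is available, opened with probability 1/4; weight (1/3)·(1/4) = 1/12.
If it is behind door 2 (prior 1/3): only door 3 is available, probability 1; weight (1/3)·1 = 1/3.
If it is behind door 3 (prior 1/3): the host opened door 3, so this case is ruled out; weight (1/3)·0 = 0.
The weights sum to 5/12.
So P(the car behind door 1 | the host opened door 3) = (1/12) / (5/12) = 1/5.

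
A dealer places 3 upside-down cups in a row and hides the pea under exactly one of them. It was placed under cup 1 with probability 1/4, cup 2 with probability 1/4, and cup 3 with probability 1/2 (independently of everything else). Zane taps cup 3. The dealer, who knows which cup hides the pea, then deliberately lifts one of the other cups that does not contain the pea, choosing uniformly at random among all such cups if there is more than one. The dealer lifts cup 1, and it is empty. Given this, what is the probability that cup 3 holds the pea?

1/2

Apply Bayes' rule, conditioning on where the pea actually is.
If it is under cup 1 (prior 1/4): the dealer opened cup 1, so this case is ruled out; weight (1/4)·0 = 0.
If it is under cup 2 (prior 1/4): the dealer has no choice, probability 1; weight (1/4)·1 = 1/4.
If it is under cup 3 (prior 1/2): the dealer has 2 equally likely choices, so probability 1/2; weight (1/2)·(1/2) = 1/4.
The weights sum to 1/2.
So P(the pea under cup 3 | the dealer opened cup 1) = (1/4) / (1/2) = 1/2.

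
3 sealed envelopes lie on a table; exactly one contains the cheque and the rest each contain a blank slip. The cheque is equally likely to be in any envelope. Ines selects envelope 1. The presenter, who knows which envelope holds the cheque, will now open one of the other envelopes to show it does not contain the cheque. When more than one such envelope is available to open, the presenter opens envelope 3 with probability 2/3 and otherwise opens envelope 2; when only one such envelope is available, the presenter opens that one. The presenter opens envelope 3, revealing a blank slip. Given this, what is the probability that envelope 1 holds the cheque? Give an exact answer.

2/5

Consider each possible location of the cheque in turn.
If it is in envelope 1 (prior 1/3): envelope 3 is available, opened with probability 2/3; weight (1/3)·(2/3) = 2/9.
If it is in envelope 2 (prior 1/3): only envelope 3 is available, probability 1; weight (1/3)·1 = 1/3.
If it is in envelope 3 (prior 1/3): the presenter opened envelope 3, so this case is ruled out; weight (1/3)·0 = 0.
The weights sum to 5/9.
So P(the cheque in envelope 1 | the presenter opened envelope 3) = (2/9) / (5/9) = 2/5.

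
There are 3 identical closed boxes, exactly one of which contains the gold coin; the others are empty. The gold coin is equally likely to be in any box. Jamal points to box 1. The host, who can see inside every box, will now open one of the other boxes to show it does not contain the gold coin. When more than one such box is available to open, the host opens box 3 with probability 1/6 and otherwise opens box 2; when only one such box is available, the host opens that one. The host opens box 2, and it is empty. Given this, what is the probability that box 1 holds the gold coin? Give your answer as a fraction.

Condition on the true location of the gold coin.
If it is in box 1 (prior 1/3): box 3 is available but not opened, probability 5/6; weight (1/3)·(5/6) = 5/18.
If it is in box 2 (prior 1/3): the host opened box 2, so this case is ruled out; weight (1/3)·0 = 0.
If it is in box 3 (prior 1/3): only box 2 is available, probability 1; weight (1/3)·1 = 1/3.
The weights sum to 11/18.
So P(the gold coin in box 1 | the host opened box 2) = (5/18) / (11/18) = 5/11.

5/11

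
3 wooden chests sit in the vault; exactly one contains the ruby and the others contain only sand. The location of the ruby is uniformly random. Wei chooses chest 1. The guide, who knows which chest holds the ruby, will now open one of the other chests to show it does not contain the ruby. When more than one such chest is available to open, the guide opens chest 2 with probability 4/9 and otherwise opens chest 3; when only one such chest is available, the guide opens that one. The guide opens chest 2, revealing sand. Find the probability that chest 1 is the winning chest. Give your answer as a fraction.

Condition on the true location of the ruby.
If it is in chest 1 (prior 1/3): chest 2 is available, opened with probability 4/9; weight (1/3)·(4/9) = 4/27.
If it is in chest 2 (prior 1/3): the guide opened chest 2, so this case is ruled out; weight (1/3)·0 = 0.
If it is in chest 3 (prior 1/3): only chest 2 is available, probability 1; weight (1/3)·1 = 1/3.
The weights sum to 13/27.
So P(the ruby in chest 1 | the guide opened chest 2) = (4/27) / (13/27) = 4/13.

4/13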